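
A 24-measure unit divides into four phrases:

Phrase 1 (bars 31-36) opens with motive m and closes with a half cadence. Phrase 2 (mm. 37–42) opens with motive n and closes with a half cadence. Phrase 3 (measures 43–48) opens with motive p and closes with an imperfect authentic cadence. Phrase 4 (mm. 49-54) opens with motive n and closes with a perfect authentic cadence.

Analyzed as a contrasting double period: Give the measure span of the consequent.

In a double period the four phrases pair into a large antecedent (phrases 1–2, ending half cadence) and a large consequent (phrases 3–4, ending perfect authentic cadence). The consequent spans bars 43-54.

measures 43–54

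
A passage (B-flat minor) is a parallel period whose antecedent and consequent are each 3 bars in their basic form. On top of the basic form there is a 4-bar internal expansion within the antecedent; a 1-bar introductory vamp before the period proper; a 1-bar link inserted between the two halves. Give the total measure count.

Basic parallel period: 3 + 3 = 6 bars.
6 (basic form) + 4 (internal expansion) + 1 (introduction) + 1 (link) = 12.

12 measures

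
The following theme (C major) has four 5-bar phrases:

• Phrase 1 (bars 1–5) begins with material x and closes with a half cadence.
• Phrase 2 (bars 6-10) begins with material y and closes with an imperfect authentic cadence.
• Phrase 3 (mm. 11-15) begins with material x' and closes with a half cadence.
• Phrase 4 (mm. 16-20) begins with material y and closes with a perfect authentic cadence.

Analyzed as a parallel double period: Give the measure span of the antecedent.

measures 1–10

In a double period the four phrases pair into a large antecedent (phrases 1–2, ending imperfect authentic cadence) and a large consequent (phrases 3–4, ending perfect authentic cadence). The antecedent spans bars 1-10.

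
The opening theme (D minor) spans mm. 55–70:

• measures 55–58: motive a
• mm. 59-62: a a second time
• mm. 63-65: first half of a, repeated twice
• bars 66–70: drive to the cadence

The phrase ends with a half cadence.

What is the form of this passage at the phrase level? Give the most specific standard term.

sentence

Basic idea (mm. 55–58) + its repetition (mm. 59–62) form the presentation; fragmentation and cadence (bars 63–70) form the continuation — the 16-bar whole is a sentence.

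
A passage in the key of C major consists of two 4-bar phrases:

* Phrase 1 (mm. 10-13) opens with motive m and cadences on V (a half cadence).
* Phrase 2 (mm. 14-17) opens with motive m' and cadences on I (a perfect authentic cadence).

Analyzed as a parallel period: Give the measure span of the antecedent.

The antecedent is the phrase ending with the weaker cadence (half cadence, phrase 1) and the consequent the one ending more conclusively (perfect authentic cadence, phrase 2); the antecedent is bars 10-13.

measures 10–13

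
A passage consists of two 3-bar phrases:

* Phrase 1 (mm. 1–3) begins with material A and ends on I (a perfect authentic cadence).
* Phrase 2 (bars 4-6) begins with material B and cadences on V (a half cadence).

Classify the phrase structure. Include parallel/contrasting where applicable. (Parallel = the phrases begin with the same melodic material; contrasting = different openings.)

The second phrase closes with a half cadence, which is not stronger than the first phrase's perfect authentic cadence; without a weak→strong cadential pair there is no antecedent–consequent relationship, so this is a phrase group rather than a period.

phrase group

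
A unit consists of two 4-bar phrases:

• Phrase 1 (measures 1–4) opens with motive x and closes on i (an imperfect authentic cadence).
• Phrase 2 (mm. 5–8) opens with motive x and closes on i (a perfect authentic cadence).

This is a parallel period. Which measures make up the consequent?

measures 5–8

The phrase ending with the weaker cadence (imperfect authentic cadence) is the antecedent; the one ending more conclusively (perfect authentic cadence) is the consequent. The consequent is measures 5–8.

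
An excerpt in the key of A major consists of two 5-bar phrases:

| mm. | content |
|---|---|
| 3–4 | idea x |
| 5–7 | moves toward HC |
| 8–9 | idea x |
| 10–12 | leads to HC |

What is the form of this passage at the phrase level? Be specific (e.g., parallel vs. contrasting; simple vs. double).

Both phrases have the same opening (x) and the same cadence (half cadence): the second is a restatement, not a consequent, so this is a repeated phrase rather than a period.

repeated phrase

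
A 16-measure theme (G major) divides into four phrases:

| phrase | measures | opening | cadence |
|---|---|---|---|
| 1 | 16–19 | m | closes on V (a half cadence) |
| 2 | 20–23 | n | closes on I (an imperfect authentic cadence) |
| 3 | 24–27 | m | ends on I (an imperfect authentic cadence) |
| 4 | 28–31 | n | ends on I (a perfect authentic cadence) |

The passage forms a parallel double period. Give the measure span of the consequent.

In a double period the four phrases pair into a large antecedent (phrases 1–2, ending imperfect authentic cadence) and a large consequent (phrases 3–4, ending perfect authentic cadence). The consequent spans mm. 24–31.

measures 24–31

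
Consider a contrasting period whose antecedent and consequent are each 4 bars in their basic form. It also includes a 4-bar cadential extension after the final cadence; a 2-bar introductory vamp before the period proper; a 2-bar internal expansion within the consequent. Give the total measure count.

16 measures

Basic contrasting period: 4 + 4 = 8 bars.
8 (basic form) + 4 (cadential extension) + 2 (introduction) + 2 (internal expansion) = 16.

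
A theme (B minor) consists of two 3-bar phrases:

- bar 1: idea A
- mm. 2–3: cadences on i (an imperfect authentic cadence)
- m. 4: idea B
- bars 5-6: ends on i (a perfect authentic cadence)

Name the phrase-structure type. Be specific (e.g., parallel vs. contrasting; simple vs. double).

contrasting period

Phrase 1 ends with an imperfect authentic cadence (weaker) and phrase 2 with a perfect authentic cadence (stronger): antecedent + consequent = a period.
The two phrases open with different material (A / B), so the period is contrasting.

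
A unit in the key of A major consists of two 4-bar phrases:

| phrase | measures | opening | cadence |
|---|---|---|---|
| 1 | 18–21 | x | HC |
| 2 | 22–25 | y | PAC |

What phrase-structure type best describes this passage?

Phrase 1 ends with a half cadence (weaker) and phrase 2 with a perfect authentic cadence (stronger): antecedent + consequent = a period.
The two phrases open with different material (x / y), so the period is contrasting.

contrasting period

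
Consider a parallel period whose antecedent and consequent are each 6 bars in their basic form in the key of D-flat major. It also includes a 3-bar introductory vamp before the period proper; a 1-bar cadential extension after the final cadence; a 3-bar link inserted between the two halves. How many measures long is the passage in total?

19 measures

Basic parallel period: 6 + 6 = 12 bars.
12 (basic form) + 3 (introduction) + 1 (cadential extension) + 3 (link) = 19.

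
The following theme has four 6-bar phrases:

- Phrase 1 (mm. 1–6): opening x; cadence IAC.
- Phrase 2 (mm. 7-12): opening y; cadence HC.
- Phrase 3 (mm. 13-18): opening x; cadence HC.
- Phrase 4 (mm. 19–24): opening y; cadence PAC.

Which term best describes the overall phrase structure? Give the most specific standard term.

Four phrases in two halves: the first half (bars 1–12) ends with a half cadence, the second (measures 13–24) with a perfect authentic cadence — a large antecedent–consequent pair, i.e. a double period.
Phrase 3 begins with the same material as phrase 1, making it parallel.

parallel double period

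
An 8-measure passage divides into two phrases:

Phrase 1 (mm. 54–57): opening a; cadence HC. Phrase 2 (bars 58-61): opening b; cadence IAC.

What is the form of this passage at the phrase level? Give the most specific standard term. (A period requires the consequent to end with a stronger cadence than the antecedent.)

contrasting period

Phrase 1 ends with a half cadence (weaker) and phrase 2 with an imperfect authentic cadence (stronger): antecedent + consequent = a period.
The two phrases open with different material (a / b), so the period is contrasting.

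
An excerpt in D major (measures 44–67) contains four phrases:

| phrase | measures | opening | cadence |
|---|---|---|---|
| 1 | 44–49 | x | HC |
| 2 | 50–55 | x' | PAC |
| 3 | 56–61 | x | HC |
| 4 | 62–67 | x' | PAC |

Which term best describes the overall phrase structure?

repeated period

The cadence pattern HC–PAC–HC–PAC is weak–strong twice, and phrases 3–4 restate phrases 1–2: a period heard twice, not a double period (which would end weakly at phrase 2).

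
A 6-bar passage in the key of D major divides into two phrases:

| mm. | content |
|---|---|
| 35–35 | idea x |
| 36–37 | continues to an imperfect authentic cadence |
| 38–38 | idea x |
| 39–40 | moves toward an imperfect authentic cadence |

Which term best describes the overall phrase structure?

repeated phrase

Both phrases have the same opening (x) and the same cadence (imperfect authentic cadence): the second is a restatement, not a consequent, so this is a repeated phrase rather than a period.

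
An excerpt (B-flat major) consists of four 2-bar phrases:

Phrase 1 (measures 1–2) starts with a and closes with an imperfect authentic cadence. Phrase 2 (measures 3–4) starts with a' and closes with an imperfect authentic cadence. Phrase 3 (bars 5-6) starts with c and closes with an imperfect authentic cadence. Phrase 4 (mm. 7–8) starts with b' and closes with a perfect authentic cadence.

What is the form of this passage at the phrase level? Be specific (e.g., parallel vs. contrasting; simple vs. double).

Four phrases in two halves: the first half (bars 1–4) ends with an imperfect authentic cadence, the second (bars 5–8) with a perfect authentic cadence — a large antecedent–consequent pair, i.e. a double period.
Phrase 3 begins with different material from phrase 1, making it contrasting.

contrasting double period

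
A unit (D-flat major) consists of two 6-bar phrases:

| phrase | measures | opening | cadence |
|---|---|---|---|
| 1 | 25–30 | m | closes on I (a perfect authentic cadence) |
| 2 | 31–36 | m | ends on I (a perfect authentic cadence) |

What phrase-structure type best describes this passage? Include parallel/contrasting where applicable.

Both phrases have the same opening (m) and the same cadence (perfect authentic cadence): the second is a restatement, not a consequent, so this is a repeated phrase rather than a period.

repeated phrase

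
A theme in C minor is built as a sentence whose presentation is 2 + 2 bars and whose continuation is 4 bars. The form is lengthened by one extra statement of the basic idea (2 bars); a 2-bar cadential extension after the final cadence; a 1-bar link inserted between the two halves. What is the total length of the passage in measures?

Basic sentence: 2 + 2 + 4 = 8 bars.
8 (basic form) + 2 (extra statement) + 2 (cadential extension) + 1 (link) = 13.

13 measures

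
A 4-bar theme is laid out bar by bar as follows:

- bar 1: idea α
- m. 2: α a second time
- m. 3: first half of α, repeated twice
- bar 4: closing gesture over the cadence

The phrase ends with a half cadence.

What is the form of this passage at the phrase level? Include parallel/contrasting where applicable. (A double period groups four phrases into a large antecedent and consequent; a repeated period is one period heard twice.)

Basic idea (m. 1) + its repetition (m. 2) form the presentation; fragmentation and cadence (measures 3–4) form the continuation — the 4-bar whole is a sentence.

sentence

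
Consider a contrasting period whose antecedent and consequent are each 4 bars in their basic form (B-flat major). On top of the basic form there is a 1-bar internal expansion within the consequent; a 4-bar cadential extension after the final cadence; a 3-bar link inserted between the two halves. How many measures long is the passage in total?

16 measures

Basic contrasting period: 4 + 4 = 8 bars.
8 (basic form) + 1 (internal expansion) + 4 (cadential extension) + 3 (link) = 16.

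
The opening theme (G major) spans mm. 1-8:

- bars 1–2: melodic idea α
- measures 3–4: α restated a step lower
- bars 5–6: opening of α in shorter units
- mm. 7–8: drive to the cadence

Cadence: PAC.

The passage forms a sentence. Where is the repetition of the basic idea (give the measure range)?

The presentation of a sentence is the basic idea (bars 1–2) plus its repetition (measures 3–4); the repetition of the basic idea is therefore mm. 3-4.

measures 3–4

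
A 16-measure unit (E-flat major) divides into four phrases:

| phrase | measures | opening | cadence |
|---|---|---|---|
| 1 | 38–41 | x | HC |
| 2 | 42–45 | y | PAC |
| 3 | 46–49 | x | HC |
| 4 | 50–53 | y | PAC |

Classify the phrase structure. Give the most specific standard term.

repeated period

The cadence pattern HC–PAC–HC–PAC is weak–strong twice, and phrases 3–4 restate phrases 1–2: a period heard twice, not a double period (which would end weakly at phrase 2).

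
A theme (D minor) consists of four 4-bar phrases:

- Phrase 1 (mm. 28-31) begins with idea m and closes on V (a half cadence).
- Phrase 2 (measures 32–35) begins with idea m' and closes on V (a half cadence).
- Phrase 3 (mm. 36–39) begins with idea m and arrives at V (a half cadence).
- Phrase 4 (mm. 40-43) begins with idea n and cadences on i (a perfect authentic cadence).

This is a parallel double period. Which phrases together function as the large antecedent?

phrases 1 and 2

In a double period the first pair of phrases (ending half cadence) is the large antecedent and the second pair (ending perfect authentic cadence) is the large consequent; the antecedent is phrases 1 and 2.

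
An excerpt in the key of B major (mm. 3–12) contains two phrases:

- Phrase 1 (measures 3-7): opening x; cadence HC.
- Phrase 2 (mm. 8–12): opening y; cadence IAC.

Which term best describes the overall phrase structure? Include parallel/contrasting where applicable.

contrasting period

Phrase 1 ends with a half cadence (weaker) and phrase 2 with an imperfect authentic cadence (stronger): antecedent + consequent = a period.
The two phrases open with different material (x / y), so the period is contrasting.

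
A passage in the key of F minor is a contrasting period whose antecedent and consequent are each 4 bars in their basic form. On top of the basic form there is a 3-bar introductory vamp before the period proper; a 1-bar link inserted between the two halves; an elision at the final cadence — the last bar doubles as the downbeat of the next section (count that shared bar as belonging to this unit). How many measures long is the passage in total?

Basic contrasting period: 4 + 4 = 8 bars.
8 (basic form) + 3 (introduction) + 1 (link) = 12.
The elision shares a bar with the next section but does not change this unit's count.

12 measures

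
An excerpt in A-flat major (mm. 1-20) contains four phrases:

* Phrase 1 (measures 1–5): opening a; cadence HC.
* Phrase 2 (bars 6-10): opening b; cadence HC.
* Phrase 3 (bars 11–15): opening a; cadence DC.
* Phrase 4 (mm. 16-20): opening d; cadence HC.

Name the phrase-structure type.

Phrase 4 ends with a half cadence, no stronger than phrase 2's half cadence, so the four phrases do not form a double period; nor do phrases 3–4 duplicate 1–2, so it is not a repeated period. With no phrase reaching a conclusive cadence, the passage is a phrase group.

phrase group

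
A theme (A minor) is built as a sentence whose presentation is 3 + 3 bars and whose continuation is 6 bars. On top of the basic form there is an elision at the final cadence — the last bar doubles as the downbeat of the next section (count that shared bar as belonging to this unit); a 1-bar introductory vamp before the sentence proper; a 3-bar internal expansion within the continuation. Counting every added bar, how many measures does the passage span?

16 measures

Basic sentence: 3 + 3 + 6 = 12 bars.
12 (basic form) + 1 (introduction) + 3 (internal expansion) = 16.
The elision shares a bar with the next section but does not change this unit's count.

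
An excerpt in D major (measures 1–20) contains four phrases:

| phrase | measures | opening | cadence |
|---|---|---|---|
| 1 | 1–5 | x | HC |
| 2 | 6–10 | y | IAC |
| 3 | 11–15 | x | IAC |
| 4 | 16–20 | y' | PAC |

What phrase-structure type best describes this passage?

parallel double period

Four phrases in two halves: the first half (bars 1-10) ends with an imperfect authentic cadence, the second (mm. 11–20) with a perfect authentic cadence — a large antecedent–consequent pair, i.e. a double period.
Phrase 3 begins with the same material as phrase 1, making it parallel.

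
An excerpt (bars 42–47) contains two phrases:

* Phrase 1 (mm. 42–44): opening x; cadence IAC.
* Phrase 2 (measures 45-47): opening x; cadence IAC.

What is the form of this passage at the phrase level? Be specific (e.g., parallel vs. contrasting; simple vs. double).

repeated phrase

Both phrases have the same opening (x) and the same cadence (imperfect authentic cadence): the second is a restatement, not a consequent, so this is a repeated phrase rather than a period.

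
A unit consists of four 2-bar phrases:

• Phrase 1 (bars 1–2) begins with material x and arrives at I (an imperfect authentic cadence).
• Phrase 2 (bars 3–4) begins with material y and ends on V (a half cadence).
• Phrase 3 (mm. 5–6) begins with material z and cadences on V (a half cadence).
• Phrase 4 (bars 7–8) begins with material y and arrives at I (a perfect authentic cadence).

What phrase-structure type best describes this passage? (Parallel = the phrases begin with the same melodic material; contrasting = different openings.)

Four phrases in two halves: the first half (mm. 1-4) ends with a half cadence, the second (mm. 5–8) with a perfect authentic cadence — a large antecedent–consequent pair, i.e. a double period.
Phrase 3 begins with different material from phrase 1, making it contrasting.

contrasting double period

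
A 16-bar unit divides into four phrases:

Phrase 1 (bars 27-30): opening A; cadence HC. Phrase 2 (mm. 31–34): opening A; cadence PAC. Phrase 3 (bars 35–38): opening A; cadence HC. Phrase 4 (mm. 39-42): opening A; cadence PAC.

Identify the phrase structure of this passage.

The cadence pattern HC–PAC–HC–PAC is weak–strong twice, and phrases 3–4 restate phrases 1–2: a period heard twice, not a double period (which would end weakly at phrase 2).

repeated period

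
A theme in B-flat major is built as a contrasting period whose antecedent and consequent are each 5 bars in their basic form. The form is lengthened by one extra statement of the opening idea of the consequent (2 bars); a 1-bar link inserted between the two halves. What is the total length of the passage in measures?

13 measures

Basic contrasting period: 5 + 5 = 10 bars.
10 (basic form) + 2 (extra statement) + 1 (link) = 13.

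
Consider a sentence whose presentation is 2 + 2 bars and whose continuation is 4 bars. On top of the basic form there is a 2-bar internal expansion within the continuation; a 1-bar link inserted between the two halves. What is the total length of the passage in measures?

11 measures

Basic sentence: 2 + 2 + 4 = 8 bars.
8 (basic form) + 2 (internal expansion) + 1 (link) = 11.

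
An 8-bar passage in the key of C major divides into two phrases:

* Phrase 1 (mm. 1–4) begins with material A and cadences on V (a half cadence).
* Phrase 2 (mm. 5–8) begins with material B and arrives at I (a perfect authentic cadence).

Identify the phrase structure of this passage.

contrasting period

Phrase 1 ends with a half cadence (weaker) and phrase 2 with a perfect authentic cadence (stronger): antecedent + consequent = a period.
The two phrases open with different material (A / B), so the period is contrasting.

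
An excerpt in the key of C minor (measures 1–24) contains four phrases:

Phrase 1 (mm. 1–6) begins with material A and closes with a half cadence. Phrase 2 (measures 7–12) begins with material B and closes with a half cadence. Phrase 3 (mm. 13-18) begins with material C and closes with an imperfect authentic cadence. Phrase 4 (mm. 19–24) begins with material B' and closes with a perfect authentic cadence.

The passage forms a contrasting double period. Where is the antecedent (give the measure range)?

measures 1–12

In a double period the four phrases pair into a large antecedent (phrases 1–2, ending half cadence) and a large consequent (phrases 3–4, ending perfect authentic cadence). The antecedent spans measures 1-12.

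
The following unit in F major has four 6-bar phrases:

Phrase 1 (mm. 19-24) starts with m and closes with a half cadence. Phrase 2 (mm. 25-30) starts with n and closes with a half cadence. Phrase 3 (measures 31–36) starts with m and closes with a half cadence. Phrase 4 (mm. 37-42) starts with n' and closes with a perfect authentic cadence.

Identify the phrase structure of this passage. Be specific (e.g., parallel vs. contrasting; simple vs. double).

Four phrases in two halves: the first half (measures 19-30) ends with a half cadence, the second (measures 31–42) with a perfect authentic cadence — a large antecedent–consequent pair, i.e. a double period.
Phrase 3 begins with the same material as phrase 1, making it parallel.

parallel double period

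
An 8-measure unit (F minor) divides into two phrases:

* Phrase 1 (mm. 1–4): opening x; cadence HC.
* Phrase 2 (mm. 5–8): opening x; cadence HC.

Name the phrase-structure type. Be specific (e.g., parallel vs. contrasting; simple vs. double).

Both phrases have the same opening (x) and the same cadence (half cadence): the second is a restatement, not a consequent, so this is a repeated phrase rather than a period.

repeated phrase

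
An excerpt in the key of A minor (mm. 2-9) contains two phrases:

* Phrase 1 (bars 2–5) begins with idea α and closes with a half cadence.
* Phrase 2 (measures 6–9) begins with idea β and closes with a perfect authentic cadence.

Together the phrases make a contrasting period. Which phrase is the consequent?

phrase 2

The phrase ending with the weaker cadence (half cadence) is the antecedent; the one ending more conclusively (perfect authentic cadence) is the consequent. The consequent is phrase 2.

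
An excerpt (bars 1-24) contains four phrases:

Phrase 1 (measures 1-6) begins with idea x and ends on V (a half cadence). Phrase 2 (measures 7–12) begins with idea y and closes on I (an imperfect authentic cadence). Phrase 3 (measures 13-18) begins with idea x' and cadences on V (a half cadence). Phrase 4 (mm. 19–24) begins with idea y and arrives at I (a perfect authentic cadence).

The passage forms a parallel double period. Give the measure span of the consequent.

In a double period the first pair of phrases (ending imperfect authentic cadence) is the large antecedent and the second pair (ending perfect authentic cadence) is the large consequent; the consequent is measures 13–24.

measures 13–24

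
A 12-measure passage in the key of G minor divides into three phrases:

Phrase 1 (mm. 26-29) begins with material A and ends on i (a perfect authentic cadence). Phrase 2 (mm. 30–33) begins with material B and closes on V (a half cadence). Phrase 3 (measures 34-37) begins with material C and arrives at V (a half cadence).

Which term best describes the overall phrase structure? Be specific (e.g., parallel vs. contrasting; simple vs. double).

phrase group

The final phrase closes with a half cadence, which is not stronger than the preceding half cadence; the 3 phrases lack an overall antecedent–consequent design and so form a phrase group.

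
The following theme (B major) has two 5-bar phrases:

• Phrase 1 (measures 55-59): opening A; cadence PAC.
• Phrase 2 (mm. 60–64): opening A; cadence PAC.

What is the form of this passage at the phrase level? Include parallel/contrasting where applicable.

Both phrases have the same opening (A) and the same cadence (perfect authentic cadence): the second is a restatement, not a consequent, so this is a repeated phrase rather than a period.

repeated phrase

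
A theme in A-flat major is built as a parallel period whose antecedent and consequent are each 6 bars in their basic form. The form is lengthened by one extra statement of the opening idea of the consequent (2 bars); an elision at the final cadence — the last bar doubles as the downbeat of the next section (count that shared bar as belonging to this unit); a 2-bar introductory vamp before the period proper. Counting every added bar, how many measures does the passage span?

Basic parallel period: 6 + 6 = 12 bars.
12 (basic form) + 2 (extra statement) + 2 (introduction) = 16.
The elision shares a bar with the next section but does not change this unit's count.

16 measures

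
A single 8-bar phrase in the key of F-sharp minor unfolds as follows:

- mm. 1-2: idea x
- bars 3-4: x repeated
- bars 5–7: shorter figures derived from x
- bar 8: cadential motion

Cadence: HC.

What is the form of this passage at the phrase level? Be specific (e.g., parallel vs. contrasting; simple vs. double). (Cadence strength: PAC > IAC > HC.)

sentence

Basic idea (mm. 1–2) + its repetition (mm. 3–4) form the presentation; fragmentation and cadence (bars 5–8) form the continuation — the 8-bar whole is a sentence.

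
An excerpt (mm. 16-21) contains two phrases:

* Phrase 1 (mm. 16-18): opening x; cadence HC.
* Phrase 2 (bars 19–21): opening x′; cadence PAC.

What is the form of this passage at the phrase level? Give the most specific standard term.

parallel period

Phrase 1 ends with a half cadence (weaker) and phrase 2 with a perfect authentic cadence (stronger): antecedent + consequent = a period.
The two phrases open with the same material (x / x′), so the period is parallel.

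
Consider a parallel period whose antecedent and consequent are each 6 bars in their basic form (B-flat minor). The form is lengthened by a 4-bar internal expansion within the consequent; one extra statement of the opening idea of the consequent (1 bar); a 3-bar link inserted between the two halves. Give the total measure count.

20 measures

Basic parallel period: 6 + 6 = 12 bars.
12 (basic form) + 4 (internal expansion) + 1 (extra statement) + 3 (link) = 20.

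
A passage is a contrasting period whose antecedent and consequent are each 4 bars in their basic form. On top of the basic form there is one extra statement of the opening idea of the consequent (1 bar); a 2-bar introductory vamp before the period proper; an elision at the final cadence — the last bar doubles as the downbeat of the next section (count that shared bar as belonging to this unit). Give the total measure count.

Basic contrasting period: 4 + 4 = 8 bars.
8 (basic form) + 1 (extra statement) + 2 (introduction) = 11.
The elision shares a bar with the next section but does not change this unit's count.

11 measures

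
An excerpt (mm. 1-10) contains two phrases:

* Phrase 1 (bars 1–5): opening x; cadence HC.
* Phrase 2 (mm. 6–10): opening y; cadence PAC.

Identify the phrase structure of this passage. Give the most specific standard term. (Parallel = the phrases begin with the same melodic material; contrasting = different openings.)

Phrase 1 ends with a half cadence (weaker) and phrase 2 with a perfect authentic cadence (stronger): antecedent + consequent = a period.
The two phrases open with different material (x / y), so the period is contrasting.

contrasting period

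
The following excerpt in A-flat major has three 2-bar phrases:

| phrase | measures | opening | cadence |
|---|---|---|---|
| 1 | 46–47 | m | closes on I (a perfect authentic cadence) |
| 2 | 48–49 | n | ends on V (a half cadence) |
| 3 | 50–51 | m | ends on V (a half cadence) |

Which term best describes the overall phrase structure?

The final phrase closes with a half cadence, which is not stronger than the preceding half cadence; the 3 phrases lack an overall antecedent–consequent design and so form a phrase group.

phrase group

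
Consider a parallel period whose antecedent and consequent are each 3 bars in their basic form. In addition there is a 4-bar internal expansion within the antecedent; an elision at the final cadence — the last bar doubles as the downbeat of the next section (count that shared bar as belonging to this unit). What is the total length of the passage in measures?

Basic parallel period: 3 + 3 = 6 bars.
6 (basic form) + 4 (internal expansion) = 10.
The elision shares a bar with the next section but does not change this unit's count.

10 measures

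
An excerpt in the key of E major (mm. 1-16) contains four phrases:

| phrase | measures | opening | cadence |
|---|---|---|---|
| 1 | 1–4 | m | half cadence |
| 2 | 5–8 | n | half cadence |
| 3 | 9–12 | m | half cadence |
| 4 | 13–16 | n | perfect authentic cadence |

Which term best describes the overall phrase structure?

Four phrases in two halves: the first half (measures 1-8) ends with a half cadence, the second (bars 9–16) with a perfect authentic cadence — a large antecedent–consequent pair, i.e. a double period.
Phrase 3 begins with the same material as phrase 1, making it parallel.

parallel double period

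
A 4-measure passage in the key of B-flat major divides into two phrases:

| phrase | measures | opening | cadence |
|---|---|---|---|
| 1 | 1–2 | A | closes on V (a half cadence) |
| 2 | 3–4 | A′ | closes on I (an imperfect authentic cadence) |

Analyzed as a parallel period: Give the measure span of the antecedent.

measures 1–2

The antecedent is the phrase ending with the weaker cadence (half cadence, phrase 1) and the consequent the one ending more conclusively (imperfect authentic cadence, phrase 2); the antecedent is bars 1–2.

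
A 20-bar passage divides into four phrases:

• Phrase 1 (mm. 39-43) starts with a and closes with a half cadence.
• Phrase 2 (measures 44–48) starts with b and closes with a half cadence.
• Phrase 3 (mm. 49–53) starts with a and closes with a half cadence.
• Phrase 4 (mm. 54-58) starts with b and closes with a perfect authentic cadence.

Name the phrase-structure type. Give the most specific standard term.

parallel double period

Four phrases in two halves: the first half (mm. 39–48) ends with a half cadence, the second (mm. 49–58) with a perfect authentic cadence — a large antecedent–consequent pair, i.e. a double period.
Phrase 3 begins with the same material as phrase 1, making it parallel.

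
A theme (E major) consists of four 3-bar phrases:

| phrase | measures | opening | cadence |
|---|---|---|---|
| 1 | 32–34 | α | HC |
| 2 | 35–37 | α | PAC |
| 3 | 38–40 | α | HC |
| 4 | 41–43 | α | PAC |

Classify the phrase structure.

repeated period

The cadence pattern HC–PAC–HC–PAC is weak–strong twice, and phrases 3–4 restate phrases 1–2: a period heard twice, not a double period (which would end weakly at phrase 2).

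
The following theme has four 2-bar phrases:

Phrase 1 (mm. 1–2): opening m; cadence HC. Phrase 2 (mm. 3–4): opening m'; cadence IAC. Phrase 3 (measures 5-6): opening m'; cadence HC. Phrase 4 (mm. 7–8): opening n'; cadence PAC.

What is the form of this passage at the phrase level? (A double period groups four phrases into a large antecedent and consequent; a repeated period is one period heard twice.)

parallel double period

Four phrases in two halves: the first half (mm. 1–4) ends with an imperfect authentic cadence, the second (bars 5–8) with a perfect authentic cadence — a large antecedent–consequent pair, i.e. a double period.
Phrase 3 begins with the same material as phrase 1, making it parallel.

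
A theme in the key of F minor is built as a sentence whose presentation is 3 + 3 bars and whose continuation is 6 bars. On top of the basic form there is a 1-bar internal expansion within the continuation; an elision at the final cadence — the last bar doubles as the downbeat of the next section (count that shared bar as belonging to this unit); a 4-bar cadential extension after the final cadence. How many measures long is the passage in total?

17 measures

Basic sentence: 3 + 3 + 6 = 12 bars.
12 (basic form) + 1 (internal expansion) + 4 (cadential extension) = 17.
The elision shares a bar with the next section but does not change this unit's count.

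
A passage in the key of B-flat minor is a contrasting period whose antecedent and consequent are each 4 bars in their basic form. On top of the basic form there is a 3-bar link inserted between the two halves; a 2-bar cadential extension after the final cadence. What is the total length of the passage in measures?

13 measures

Basic contrasting period: 4 + 4 = 8 bars.
8 (basic form) + 3 (link) + 2 (cadential extension) = 13.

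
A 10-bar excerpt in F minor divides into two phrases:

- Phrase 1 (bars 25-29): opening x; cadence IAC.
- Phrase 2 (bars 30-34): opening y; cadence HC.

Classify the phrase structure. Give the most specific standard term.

The second phrase closes with a half cadence, which is not stronger than the first phrase's imperfect authentic cadence; without a weak→strong cadential pair there is no antecedent–consequent relationship, so this is a phrase group rather than a period.

phrase group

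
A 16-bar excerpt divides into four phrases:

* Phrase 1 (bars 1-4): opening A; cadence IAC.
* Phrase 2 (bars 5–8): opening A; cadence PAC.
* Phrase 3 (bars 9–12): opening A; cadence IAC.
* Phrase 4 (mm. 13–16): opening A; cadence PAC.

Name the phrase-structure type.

The cadence pattern IAC–PAC–IAC–PAC is weak–strong twice, and phrases 3–4 restate phrases 1–2: a period heard twice, not a double period (which would end weakly at phrase 2).

repeated period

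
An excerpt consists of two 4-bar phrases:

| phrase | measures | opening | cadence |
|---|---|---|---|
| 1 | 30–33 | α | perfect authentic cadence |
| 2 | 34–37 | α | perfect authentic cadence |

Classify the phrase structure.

repeated phrase

Both phrases have the same opening (α) and the same cadence (perfect authentic cadence): the second is a restatement, not a consequent, so this is a repeated phrase rather than a period.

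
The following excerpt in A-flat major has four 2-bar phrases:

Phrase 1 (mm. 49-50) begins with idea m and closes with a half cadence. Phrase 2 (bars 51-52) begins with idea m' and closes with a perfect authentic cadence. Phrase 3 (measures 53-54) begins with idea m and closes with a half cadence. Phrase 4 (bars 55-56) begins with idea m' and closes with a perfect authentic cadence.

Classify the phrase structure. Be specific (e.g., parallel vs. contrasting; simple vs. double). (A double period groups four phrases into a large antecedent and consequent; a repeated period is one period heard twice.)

The cadence pattern HC–PAC–HC–PAC is weak–strong twice, and phrases 3–4 restate phrases 1–2: a period heard twice, not a double period (which would end weakly at phrase 2).

repeated period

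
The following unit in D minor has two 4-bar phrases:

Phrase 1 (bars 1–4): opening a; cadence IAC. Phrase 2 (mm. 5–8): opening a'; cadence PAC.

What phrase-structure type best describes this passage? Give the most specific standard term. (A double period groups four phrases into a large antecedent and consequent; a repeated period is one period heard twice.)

parallel period

Phrase 1 ends with an imperfect authentic cadence (weaker) and phrase 2 with a perfect authentic cadence (stronger): antecedent + consequent = a period.
The two phrases open with the same material (a / a'), so the period is parallel.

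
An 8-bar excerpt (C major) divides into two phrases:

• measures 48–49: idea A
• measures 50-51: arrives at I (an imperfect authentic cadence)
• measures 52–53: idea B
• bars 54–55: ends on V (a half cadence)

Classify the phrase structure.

phrase group

The second phrase closes with a half cadence, which is not stronger than the first phrase's imperfect authentic cadence; without a weak→strong cadential pair there is no antecedent–consequent relationship, so this is a phrase group rather than a period.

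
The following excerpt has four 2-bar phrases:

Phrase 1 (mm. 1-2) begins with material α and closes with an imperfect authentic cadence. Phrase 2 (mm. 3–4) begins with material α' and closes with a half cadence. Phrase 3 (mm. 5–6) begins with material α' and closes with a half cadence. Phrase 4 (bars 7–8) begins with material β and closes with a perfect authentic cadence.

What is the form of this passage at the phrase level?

Four phrases in two halves: the first half (mm. 1-4) ends with a half cadence, the second (mm. 5-8) with a perfect authentic cadence — a large antecedent–consequent pair, i.e. a double period.
Phrase 3 begins with the same material as phrase 1, making it parallel.

parallel double period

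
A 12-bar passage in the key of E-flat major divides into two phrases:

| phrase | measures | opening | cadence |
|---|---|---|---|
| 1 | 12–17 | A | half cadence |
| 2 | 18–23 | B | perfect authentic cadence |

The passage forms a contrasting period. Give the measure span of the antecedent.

The phrase ending with the weaker cadence (half cadence) is the antecedent; the one ending more conclusively (perfect authentic cadence) is the consequent. The antecedent is measures 12–17.

measures 12–17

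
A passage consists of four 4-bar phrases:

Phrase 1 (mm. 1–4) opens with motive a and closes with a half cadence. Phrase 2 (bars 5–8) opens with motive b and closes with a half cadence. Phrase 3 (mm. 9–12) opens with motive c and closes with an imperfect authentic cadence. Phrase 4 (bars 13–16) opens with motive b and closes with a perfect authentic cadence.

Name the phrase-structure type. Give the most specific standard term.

Four phrases in two halves: the first half (bars 1-8) ends with a half cadence, the second (measures 9–16) with a perfect authentic cadence — a large antecedent–consequent pair, i.e. a double period.
Phrase 3 begins with different material from phrase 1, making it contrasting.

contrasting double period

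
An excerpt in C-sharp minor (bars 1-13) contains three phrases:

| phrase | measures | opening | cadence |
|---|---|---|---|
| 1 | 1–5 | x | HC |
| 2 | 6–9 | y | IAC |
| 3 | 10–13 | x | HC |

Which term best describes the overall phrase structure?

The final phrase closes with a half cadence, which is not stronger than the preceding imperfect authentic cadence; the 3 phrases lack an overall antecedent–consequent design and so form a phrase group.

phrase group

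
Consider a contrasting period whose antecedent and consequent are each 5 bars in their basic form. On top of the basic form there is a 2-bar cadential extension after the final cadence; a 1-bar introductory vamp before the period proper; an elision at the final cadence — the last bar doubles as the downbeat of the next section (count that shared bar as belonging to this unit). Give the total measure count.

Basic contrasting period: 5 + 5 = 10 bars.
10 (basic form) + 2 (cadential extension) + 1 (introduction) = 13.
The elision shares a bar with the next section but does not change this unit's count.

13 measures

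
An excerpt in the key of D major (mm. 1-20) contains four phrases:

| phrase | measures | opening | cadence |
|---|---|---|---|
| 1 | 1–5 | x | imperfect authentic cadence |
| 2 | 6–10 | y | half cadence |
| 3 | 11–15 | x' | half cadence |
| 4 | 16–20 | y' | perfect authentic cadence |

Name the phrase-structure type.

parallel double period

Four phrases in two halves: the first half (bars 1–10) ends with a half cadence, the second (mm. 11–20) with a perfect authentic cadence — a large antecedent–consequent pair, i.e. a double period.
Phrase 3 begins with the same material as phrase 1, making it parallel.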